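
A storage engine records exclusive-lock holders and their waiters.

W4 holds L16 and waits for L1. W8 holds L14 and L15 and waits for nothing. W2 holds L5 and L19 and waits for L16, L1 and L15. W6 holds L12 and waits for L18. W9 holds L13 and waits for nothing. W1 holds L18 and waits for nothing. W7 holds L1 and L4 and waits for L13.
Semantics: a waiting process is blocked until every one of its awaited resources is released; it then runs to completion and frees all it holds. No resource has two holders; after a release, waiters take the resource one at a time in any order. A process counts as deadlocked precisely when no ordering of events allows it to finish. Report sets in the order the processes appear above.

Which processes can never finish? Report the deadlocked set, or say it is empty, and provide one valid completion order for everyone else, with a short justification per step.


The deadlocked set is empty.
Key observation: the wait graph is acyclic; completion cascades from the unblocked processes through everyone else.
The rest can finish in the order W9, W8, W1, W7, W4, W6, W2.
Step-by-step check:
  W9 waits on nothing -> runs at once and releases L13
  W8 waits on nothing -> runs at once and releases L14 and L15
  W1 waits on nothing -> runs at once and releases L18
  run W7 (all its waits — L13 — are resolved); releases L1 and L4
  run W4 (all its waits — L1 — are resolved); releases L16
  run W6 (all its waits — L18 — are resolved); releases L12
  run W2 (all its waits — L16, L1 and L15 — are resolved); releases L5 and L19


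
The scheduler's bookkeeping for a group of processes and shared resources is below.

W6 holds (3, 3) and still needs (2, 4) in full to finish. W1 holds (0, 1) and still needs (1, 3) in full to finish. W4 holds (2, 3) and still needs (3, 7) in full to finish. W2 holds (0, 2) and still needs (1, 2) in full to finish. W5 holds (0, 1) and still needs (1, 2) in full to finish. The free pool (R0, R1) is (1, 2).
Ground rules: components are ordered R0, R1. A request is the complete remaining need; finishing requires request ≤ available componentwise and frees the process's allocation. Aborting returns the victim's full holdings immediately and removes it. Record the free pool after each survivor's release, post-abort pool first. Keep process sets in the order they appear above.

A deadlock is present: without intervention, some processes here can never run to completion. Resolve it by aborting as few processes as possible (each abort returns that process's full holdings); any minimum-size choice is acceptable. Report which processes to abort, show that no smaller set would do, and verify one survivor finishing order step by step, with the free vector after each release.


Minimum abort set: W6.
Key observation: the deadlocked W4 becomes finishable only because W6 released (3, 3); it completes at step 3 below.
Minimality: the empty abort set fails — the state is deadlocked as it stands.
Survivors finish in the order: W1, W2, W4, W5. Verifying each step (pool after the aborts first):
  pool = (4, 5)
  run W1 (needs (1, 3), free (4, 5)); after release of (0, 1) the pool is (4, 6)
  run W2 (needs (1, 2), free (4, 6)); after release of (0, 2) the pool is (4, 8)
  run W4 (needs (3, 7), free (4, 8)); after release of (2, 3) the pool is (6, 11)
  run W5 (needs (1, 2), free (6, 11)); after release of (0, 1) the pool is (6, 12)


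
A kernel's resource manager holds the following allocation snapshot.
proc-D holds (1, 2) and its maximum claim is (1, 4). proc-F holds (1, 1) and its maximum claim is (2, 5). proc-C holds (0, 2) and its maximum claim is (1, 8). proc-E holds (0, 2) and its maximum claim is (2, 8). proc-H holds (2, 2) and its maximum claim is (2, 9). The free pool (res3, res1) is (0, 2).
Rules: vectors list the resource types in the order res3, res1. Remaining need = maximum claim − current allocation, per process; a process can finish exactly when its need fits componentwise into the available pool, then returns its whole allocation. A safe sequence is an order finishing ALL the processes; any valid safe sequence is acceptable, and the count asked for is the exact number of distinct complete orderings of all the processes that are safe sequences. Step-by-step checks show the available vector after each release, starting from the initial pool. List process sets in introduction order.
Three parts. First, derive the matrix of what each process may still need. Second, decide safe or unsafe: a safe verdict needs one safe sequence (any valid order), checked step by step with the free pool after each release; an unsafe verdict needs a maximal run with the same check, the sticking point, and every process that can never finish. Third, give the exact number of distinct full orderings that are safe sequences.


(1) Outstanding need per process (order res3, res1):
  proc-D: (0, 2)
  proc-F: (1, 4)
  proc-C: (1, 6)
  proc-E: (2, 6)
  proc-H: (0, 7)
(2) UNSAFE.
Key observation: no order helps: past proc-D, proc-F, the free pool tops out at (2, 5), below what each blocked process needs in res1.
The run proc-D, proc-F cannot be extended any further. Step-by-step check:
  pool = (0, 2)
  proc-D needs (0, 2) <= (0, 2) -> finishes; pool += (1, 2) = (1, 4)
  proc-F needs (1, 4) <= (1, 4) -> finishes; pool += (1, 1) = (2, 5)
  proc-C cannot run: need (1, 6) vs free (2, 5) (insufficient res1)
  proc-E cannot run: need (2, 6) vs free (2, 5) (insufficient res1)
  proc-H cannot run: need (0, 7) vs free (2, 5) (insufficient res1)
Never able to finish: proc-C, proc-E and proc-H.
(3) Precisely 0 of the possible complete orderings are safe sequences.


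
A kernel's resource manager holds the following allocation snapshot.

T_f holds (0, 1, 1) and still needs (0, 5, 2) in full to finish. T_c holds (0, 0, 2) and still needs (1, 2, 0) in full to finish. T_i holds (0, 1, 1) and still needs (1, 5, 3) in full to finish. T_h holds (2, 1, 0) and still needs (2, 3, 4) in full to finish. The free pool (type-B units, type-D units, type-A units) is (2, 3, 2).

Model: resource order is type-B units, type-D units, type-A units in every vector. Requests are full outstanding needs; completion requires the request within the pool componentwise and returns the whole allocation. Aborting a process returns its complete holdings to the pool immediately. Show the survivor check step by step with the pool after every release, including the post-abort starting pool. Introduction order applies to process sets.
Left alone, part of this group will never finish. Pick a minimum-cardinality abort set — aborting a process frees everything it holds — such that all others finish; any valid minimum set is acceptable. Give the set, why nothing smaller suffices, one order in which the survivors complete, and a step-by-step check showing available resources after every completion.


Abort T_i.
Key observation: T_f had no path to completion before; after the abort of T_i ((0, 1, 1) returned), step 3 is where it fits.
Why nothing smaller works: aborting no one leaves the state deadlocked as given.
The survivors complete as T_c, T_h, T_f. Verifying each step (starting from the post-abort pool):
  pool = (2, 4, 3)
  run T_c (needs (1, 2, 0), free (2, 4, 3)); after release of (0, 0, 2) the pool is (2, 4, 5)
  run T_h (needs (2, 3, 4), free (2, 4, 5)); after release of (2, 1, 0) the pool is (4, 5, 5)
  run T_f (needs (0, 5, 2), free (4, 5, 5)); after release of (0, 1, 1) the pool is (4, 6, 6)


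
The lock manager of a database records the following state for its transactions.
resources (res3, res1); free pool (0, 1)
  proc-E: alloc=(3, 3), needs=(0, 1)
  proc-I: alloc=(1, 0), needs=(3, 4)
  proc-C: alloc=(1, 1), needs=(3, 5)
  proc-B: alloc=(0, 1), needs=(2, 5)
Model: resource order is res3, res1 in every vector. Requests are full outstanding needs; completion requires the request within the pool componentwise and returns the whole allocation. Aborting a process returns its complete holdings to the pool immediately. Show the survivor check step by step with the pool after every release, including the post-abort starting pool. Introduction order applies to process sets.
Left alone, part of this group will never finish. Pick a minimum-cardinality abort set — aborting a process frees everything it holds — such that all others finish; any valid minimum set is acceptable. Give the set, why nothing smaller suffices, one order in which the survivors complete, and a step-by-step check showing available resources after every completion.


The answer: abort proc-B.
Key observation: the deadlocked proc-C becomes finishable only because proc-B released (0, 1); it completes at step 2 below.
Why nothing smaller works: aborting no one leaves the state deadlocked as given.
The survivors complete as proc-E, proc-C, proc-I. Step-by-step check (starting from the post-abort pool):
  pool = (0, 2)
  proc-E needs (0, 1) <= (0, 2) -> finishes; pool += (3, 3) = (3, 5)
  proc-C needs (3, 5) <= (3, 5) -> finishes; pool += (1, 1) = (4, 6)
  proc-I needs (3, 4) <= (4, 6) -> finishes; pool += (1, 0) = (5, 6)


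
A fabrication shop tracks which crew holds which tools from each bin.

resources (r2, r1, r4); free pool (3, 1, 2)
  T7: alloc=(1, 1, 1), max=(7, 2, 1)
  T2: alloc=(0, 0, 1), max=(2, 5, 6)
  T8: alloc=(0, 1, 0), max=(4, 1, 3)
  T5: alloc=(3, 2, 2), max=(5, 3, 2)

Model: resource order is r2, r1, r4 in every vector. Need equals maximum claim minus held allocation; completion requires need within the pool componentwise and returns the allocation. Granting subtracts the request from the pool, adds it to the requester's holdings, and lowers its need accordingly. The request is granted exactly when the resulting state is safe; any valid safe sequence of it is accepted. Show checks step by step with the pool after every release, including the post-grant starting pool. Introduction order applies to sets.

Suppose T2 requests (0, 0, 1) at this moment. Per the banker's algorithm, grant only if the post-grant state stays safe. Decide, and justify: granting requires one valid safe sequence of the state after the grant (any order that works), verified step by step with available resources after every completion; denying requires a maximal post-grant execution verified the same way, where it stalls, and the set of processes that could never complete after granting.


GRANT — the state after the grant stays safe, e.g. via T5, T8, T7, T2.
Key observation: (3, 1, 1) free after granting still covers T5 first, and each release covers the next.
Check on the post-grant state, step by step:
  pool = (3, 1, 1)
  T5: need (2, 1, 0) fits (3, 1, 1); releases (3, 2, 2), pool now (6, 3, 3)
  T8: need (4, 0, 3) fits (6, 3, 3); releases (0, 1, 0), pool now (6, 4, 3)
  T7: need (6, 1, 0) fits (6, 4, 3); releases (1, 1, 1), pool now (7, 5, 4)
  T2: need (2, 5, 4) fits (7, 5, 4); releases (0, 0, 2), pool now (7, 5, 6)


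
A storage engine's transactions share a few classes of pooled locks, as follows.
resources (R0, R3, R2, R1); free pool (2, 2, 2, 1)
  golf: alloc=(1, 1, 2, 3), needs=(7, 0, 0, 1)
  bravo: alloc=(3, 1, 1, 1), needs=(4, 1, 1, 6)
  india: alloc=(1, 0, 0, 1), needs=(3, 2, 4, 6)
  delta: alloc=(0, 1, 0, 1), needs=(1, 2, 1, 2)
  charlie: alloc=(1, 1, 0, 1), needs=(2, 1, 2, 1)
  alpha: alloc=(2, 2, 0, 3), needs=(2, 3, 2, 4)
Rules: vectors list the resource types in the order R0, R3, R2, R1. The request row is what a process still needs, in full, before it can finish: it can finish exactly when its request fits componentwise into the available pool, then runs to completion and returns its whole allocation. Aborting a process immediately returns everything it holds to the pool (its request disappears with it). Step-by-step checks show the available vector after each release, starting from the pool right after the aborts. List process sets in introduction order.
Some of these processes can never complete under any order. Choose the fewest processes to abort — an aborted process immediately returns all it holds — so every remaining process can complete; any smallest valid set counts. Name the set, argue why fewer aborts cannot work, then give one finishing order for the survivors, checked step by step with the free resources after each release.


Abort india.
Key observation: the deadlocked alpha becomes finishable only because india released (1, 0, 0, 1); it completes at step 3 below.
No smaller set exists: with zero aborts the deadlock remains.
One survivor order: charlie, delta, alpha, bravo, golf. Step-by-step check (post-abort pool first):
  pool = (3, 2, 2, 2)
  charlie needs (2, 1, 2, 1) <= (3, 2, 2, 2) -> finishes; pool += (1, 1, 0, 1) = (4, 3, 2, 3)
  delta needs (1, 2, 1, 2) <= (4, 3, 2, 3) -> finishes; pool += (0, 1, 0, 1) = (4, 4, 2, 4)
  alpha needs (2, 3, 2, 4) <= (4, 4, 2, 4) -> finishes; pool += (2, 2, 0, 3) = (6, 6, 2, 7)
  bravo needs (4, 1, 1, 6) <= (6, 6, 2, 7) -> finishes; pool += (3, 1, 1, 1) = (9, 7, 3, 8)
  golf needs (7, 0, 0, 1) <= (9, 7, 3, 8) -> finishes; pool += (1, 1, 2, 3) = (10, 8, 5, 11)


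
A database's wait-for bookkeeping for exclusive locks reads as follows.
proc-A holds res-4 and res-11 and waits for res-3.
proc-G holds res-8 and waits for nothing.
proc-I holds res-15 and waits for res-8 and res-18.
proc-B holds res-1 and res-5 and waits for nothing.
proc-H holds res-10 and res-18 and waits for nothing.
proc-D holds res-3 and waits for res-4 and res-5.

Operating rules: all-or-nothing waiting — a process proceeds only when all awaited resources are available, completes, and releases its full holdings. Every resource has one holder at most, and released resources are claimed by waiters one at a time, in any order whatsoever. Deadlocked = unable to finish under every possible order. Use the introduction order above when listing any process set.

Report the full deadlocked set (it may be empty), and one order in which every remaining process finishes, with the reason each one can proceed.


The deadlocked set is proc-A and proc-D.
Key observation: the knot is the closed ring of waits proc-A -> proc-D -> proc-A; no other process is dragged down with it.
The rest can finish in the order proc-H, proc-G, proc-I, proc-B.
Verifying each step:
  proc-H waits on nothing -> runs at once and releases res-10 and res-18
  proc-G waits on nothing -> runs at once and releases res-8
  proc-I waits on res-8 and res-18 — all released -> runs and releases res-15
  proc-B waits on nothing -> runs at once and releases res-1 and res-5


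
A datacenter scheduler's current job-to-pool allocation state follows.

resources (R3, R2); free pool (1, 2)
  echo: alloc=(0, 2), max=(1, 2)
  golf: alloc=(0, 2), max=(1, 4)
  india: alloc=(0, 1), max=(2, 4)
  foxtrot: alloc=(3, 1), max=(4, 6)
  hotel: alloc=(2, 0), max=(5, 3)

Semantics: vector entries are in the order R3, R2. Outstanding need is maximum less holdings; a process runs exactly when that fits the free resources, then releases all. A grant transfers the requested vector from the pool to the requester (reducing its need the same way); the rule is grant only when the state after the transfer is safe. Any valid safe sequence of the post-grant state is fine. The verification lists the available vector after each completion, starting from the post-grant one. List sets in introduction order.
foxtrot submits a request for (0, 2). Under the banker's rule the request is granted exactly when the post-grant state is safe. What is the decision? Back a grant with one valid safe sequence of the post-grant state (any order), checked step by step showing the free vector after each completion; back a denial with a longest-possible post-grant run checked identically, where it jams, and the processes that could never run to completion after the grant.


GRANT: granting preserves safety; a valid post-grant sequence is echo, golf, foxtrot, india, hotel.
Key observation: with (1, 0) left after the transfer, echo can run at once — the state stays safe.
Check on the post-grant state, step by step:
  pool = (1, 0)
  echo needs (1, 0) <= (1, 0) -> finishes; pool += (0, 2) = (1, 2)
  golf needs (1, 2) <= (1, 2) -> finishes; pool += (0, 2) = (1, 4)
  foxtrot needs (1, 3) <= (1, 4) -> finishes; pool += (3, 3) = (4, 7)
  india needs (2, 3) <= (4, 7) -> finishes; pool += (0, 1) = (4, 8)
  hotel needs (3, 3) <= (4, 8) -> finishes; pool += (2, 0) = (6, 8)


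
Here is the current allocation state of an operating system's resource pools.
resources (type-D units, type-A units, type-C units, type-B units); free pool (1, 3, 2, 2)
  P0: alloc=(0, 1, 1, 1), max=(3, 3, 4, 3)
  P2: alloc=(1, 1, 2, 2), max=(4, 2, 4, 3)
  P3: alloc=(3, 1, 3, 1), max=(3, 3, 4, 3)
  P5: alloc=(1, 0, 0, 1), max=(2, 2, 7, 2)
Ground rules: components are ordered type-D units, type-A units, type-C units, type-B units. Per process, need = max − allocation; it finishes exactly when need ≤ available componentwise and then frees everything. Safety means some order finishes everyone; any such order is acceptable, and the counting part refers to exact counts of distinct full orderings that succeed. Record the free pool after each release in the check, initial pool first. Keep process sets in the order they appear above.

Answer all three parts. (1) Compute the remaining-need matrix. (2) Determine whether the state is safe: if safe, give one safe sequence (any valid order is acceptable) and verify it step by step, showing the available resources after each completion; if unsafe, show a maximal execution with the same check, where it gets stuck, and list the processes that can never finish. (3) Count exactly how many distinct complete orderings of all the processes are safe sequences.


(1) Remaining need (order type-D units, type-A units, type-C units, type-B units):
  P0: (3, 2, 3, 2)
  P2: (3, 1, 2, 1)
  P3: (0, 2, 1, 2)
  P5: (1, 2, 7, 1)
(2) SAFE, for example via the order P3, P2, P0, P5.
Key observation: the order's first zero-slack moment is P3 ((0, 2, 1, 2) needed, (1, 3, 2, 2) free — a requested resource with nothing to spare).
Check, step by step:
  pool = (1, 3, 2, 2)
  P3: need (0, 2, 1, 2) fits (1, 3, 2, 2); releases (3, 1, 3, 1), pool now (4, 4, 5, 3)
  P2: need (3, 1, 2, 1) fits (4, 4, 5, 3); releases (1, 1, 2, 2), pool now (5, 5, 7, 5)
  P0: need (3, 2, 3, 2) fits (5, 5, 7, 5); releases (0, 1, 1, 1), pool now (5, 6, 8, 6)
  P5: need (1, 2, 7, 1) fits (5, 6, 8, 6); releases (1, 0, 0, 1), pool now (6, 6, 8, 7)
(3) Precisely 3 of the possible complete orderings are safe sequences.


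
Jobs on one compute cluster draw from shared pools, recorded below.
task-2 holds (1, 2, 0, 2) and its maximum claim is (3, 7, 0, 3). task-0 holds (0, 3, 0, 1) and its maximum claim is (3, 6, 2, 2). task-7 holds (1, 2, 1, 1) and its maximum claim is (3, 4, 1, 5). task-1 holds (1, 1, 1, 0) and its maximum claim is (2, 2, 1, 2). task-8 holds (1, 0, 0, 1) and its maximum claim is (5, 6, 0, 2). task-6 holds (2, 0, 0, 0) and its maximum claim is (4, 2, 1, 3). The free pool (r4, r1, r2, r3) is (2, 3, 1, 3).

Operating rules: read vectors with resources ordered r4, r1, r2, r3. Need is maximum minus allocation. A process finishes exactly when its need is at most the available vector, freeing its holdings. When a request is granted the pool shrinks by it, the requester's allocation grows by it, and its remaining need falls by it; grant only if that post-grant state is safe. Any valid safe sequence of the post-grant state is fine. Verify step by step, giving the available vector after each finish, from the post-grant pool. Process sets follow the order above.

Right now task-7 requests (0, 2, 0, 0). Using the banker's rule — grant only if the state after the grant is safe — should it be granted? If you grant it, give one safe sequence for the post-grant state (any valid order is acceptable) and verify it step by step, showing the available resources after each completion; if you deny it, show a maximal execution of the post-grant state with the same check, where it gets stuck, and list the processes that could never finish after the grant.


DENY. Granting would leave the state unsafe.
Key observation: after task-1, task-6 the pool peaks at (5, 2, 2, 3), and each blocked process is short somewhere: task-2 on r1; task-0 on r1; task-7 on r3; task-8 on r1.
On the post-grant state, task-1, task-6 is a maximal run — nothing extends it. Check, step by step:
  pool = (2, 1, 1, 3)
  run task-1 (needs (1, 1, 0, 2), free (2, 1, 1, 3)); after release of (1, 1, 1, 0) the pool is (3, 2, 2, 3)
  run task-6 (needs (2, 2, 1, 3), free (3, 2, 2, 3)); after release of (2, 0, 0, 0) the pool is (5, 2, 2, 3)
  blocked: task-2 wants (2, 5, 0, 1), pool (5, 2, 2, 3) — not enough r1
  blocked: task-0 wants (3, 3, 2, 1), pool (5, 2, 2, 3) — not enough r1
  blocked: task-7 wants (2, 0, 0, 4), pool (5, 2, 2, 3) — not enough r3
  blocked: task-8 wants (4, 6, 0, 1), pool (5, 2, 2, 3) — not enough r1
Processes that could never finish after the grant: task-2, task-0, task-7 and task-8.


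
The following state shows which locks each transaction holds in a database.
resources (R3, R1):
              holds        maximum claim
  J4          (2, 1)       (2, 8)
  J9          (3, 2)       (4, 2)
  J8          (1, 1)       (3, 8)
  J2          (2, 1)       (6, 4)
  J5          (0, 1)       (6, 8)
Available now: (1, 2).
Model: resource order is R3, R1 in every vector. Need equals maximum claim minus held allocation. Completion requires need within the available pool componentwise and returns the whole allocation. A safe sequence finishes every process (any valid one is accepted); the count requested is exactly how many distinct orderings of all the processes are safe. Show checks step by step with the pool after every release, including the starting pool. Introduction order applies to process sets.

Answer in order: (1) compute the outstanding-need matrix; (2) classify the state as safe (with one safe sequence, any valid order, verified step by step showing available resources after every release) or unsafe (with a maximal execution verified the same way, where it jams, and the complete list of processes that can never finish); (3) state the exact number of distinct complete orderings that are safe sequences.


(1) Remaining need (order R3, R1):
  J4: (0, 7)
  J9: (1, 0)
  J8: (2, 7)
  J2: (4, 3)
  J5: (6, 7)
(2) UNSAFE — no complete ordering exists.
Key observation: after J9, J2 complete, (6, 5) is the best the pool ever gets, yet each leftover process wants more R1.
Going as far as possible: J9, J2; after that, nothing fits. Verifying each step:
  pool = (1, 2)
  J9: need (1, 0) fits (1, 2); releases (3, 2), pool now (4, 4)
  J2: need (4, 3) fits (4, 4); releases (2, 1), pool now (6, 5)
  blocked: J4 wants (0, 7), pool (6, 5) — not enough R1
  blocked: J8 wants (2, 7), pool (6, 5) — not enough R1
  blocked: J5 wants (6, 7), pool (6, 5) — not enough R1
Never able to finish: J4, J8 and J5.
(3) Precisely 0 of the possible complete orderings are safe sequences.


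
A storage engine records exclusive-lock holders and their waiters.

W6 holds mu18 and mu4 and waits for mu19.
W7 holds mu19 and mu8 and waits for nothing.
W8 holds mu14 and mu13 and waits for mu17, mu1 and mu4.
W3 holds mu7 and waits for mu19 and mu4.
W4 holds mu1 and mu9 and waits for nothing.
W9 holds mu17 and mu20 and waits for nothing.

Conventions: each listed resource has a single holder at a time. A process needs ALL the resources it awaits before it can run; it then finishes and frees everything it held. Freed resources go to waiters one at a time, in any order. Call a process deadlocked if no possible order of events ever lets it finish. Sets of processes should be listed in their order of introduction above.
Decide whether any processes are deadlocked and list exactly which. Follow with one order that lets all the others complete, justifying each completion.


No process is deadlocked.
Key observation: although several processes wait, no cycle exists — each chain bottoms out at a free runner.
A valid finishing order for the others: W9, W7, W6, W4, W8, W3.
Check, step by step:
  W9 waits on nothing -> runs at once and releases mu17 and mu20
  W7 waits on nothing -> runs at once and releases mu19 and mu8
  W6 waits on mu19 — all released -> runs and releases mu18 and mu4
  W4 waits on nothing -> runs at once and releases mu1 and mu9
  W8 waits on mu17, mu1 and mu4 — all released -> runs and releases mu14 and mu13
  W3 waits on mu19 and mu4 — all released -> runs and releases mu7


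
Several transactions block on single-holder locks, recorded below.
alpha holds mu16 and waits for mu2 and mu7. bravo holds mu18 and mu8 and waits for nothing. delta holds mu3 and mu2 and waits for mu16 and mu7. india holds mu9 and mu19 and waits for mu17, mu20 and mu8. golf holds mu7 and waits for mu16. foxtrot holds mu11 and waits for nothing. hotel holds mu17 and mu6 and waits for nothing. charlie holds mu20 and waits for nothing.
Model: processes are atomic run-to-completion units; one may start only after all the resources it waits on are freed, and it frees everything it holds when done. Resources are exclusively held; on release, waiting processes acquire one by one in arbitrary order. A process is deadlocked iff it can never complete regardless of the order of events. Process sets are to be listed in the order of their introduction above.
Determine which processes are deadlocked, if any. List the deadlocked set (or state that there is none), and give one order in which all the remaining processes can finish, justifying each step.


Deadlocked: alpha, delta and golf.
Key observation: the knot is the closed ring of waits alpha -> delta -> alpha; golf is caught in further circular waits.
The rest can finish in the order foxtrot, charlie, bravo, hotel, india.
Step-by-step check:
  run foxtrot (it waits on nothing); releases mu11
  run charlie (it waits on nothing); releases mu20
  run bravo (it waits on nothing); releases mu18 and mu8
  run hotel (it waits on nothing); releases mu17 and mu6
  india: everything it awaited (mu17, mu20 and mu8) is free; runs, freeing mu9 and mu19


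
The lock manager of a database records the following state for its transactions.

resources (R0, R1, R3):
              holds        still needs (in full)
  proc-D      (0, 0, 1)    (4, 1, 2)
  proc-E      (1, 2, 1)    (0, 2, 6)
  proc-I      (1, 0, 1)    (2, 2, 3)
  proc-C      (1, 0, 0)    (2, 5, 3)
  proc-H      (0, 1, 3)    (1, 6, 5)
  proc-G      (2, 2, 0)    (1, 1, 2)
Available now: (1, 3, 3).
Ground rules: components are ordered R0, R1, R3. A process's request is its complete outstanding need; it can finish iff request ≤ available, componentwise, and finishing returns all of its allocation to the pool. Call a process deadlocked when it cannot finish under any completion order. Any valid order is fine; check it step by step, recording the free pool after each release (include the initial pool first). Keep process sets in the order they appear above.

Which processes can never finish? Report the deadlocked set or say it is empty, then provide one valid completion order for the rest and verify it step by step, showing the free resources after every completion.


Deadlocked: proc-E and proc-H.
Key observation: after proc-G, proc-I, proc-C, proc-D the pool peaks at (5, 5, 5), and each blocked process is short somewhere: proc-E on R3; proc-H on R1.
A valid finishing order for the others: proc-G, proc-I, proc-C, proc-D. Walking it through:
  pool = (1, 3, 3)
  proc-G needs (1, 1, 2) <= (1, 3, 3) -> finishes; pool += (2, 2, 0) = (3, 5, 3)
  proc-I needs (2, 2, 3) <= (3, 5, 3) -> finishes; pool += (1, 0, 1) = (4, 5, 4)
  proc-C needs (2, 5, 3) <= (4, 5, 4) -> finishes; pool += (1, 0, 0) = (5, 5, 4)
  proc-D needs (4, 1, 2) <= (5, 5, 4) -> finishes; pool += (0, 0, 1) = (5, 5, 5)
None of the blocked processes ever fits:
  blocked: proc-E wants (0, 2, 6), pool (5, 5, 5) — not enough R3
  blocked: proc-H wants (1, 6, 5), pool (5, 5, 5) — not enough R1


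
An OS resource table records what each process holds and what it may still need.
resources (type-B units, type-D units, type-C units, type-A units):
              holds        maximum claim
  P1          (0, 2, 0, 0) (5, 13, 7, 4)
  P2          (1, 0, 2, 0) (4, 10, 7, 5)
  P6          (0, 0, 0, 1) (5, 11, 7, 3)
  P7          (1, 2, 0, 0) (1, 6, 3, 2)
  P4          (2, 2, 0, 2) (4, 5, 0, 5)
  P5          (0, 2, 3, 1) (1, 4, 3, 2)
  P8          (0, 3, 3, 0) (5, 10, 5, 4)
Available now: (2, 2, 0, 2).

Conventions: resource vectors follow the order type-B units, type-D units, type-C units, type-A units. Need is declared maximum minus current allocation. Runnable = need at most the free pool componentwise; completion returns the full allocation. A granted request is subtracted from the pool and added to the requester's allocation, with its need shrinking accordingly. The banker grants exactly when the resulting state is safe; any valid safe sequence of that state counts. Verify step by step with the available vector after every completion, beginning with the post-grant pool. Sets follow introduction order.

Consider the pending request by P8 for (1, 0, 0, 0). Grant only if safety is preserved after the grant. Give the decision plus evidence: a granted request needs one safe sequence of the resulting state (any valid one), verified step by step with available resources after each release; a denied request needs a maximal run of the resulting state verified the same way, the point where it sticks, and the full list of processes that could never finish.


GRANT — the state after the grant stays safe, e.g. via P5, P7, P4, P8, P2, P6, P1.
Key observation: (1, 2, 0, 2) free after granting still covers P5 first, and each release covers the next.
Check on the post-grant state, step by step:
  pool = (1, 2, 0, 2)
  P5 needs (1, 2, 0, 1) <= (1, 2, 0, 2) -> finishes; pool += (0, 2, 3, 1) = (1, 4, 3, 3)
  P7 needs (0, 4, 3, 2) <= (1, 4, 3, 3) -> finishes; pool += (1, 2, 0, 0) = (2, 6, 3, 3)
  P4 needs (2, 3, 0, 3) <= (2, 6, 3, 3) -> finishes; pool += (2, 2, 0, 2) = (4, 8, 3, 5)
  P8 needs (4, 7, 2, 4) <= (4, 8, 3, 5) -> finishes; pool += (1, 3, 3, 0) = (5, 11, 6, 5)
  P2 needs (3, 10, 5, 5) <= (5, 11, 6, 5) -> finishes; pool += (1, 0, 2, 0) = (6, 11, 8, 5)
  P6 needs (5, 11, 7, 2) <= (6, 11, 8, 5) -> finishes; pool += (0, 0, 0, 1) = (6, 11, 8, 6)
  P1 needs (5, 11, 7, 4) <= (6, 11, 8, 6) -> finishes; pool += (0, 2, 0, 0) = (6, 13, 8, 6)


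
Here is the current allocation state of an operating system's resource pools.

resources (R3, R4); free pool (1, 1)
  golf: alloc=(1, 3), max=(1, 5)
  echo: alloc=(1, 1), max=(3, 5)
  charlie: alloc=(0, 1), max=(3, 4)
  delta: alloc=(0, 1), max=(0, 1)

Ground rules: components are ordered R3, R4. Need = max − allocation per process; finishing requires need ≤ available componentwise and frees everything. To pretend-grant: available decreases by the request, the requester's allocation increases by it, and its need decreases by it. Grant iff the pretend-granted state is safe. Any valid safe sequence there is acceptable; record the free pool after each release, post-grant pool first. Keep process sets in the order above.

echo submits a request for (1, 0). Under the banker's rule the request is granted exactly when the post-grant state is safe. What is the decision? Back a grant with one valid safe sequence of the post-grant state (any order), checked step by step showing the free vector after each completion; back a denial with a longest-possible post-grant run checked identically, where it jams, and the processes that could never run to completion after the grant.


GRANT: granting preserves safety; a valid post-grant sequence is delta, golf, echo, charlie.
Key observation: the grant leaves (0, 1) free — enough for delta, whose release restarts the cascade.
Verifying the post-grant state step by step:
  pool = (0, 1)
  delta needs (0, 0) <= (0, 1) -> finishes; pool += (0, 1) = (0, 2)
  golf needs (0, 2) <= (0, 2) -> finishes; pool += (1, 3) = (1, 5)
  echo needs (1, 4) <= (1, 5) -> finishes; pool += (2, 1) = (3, 6)
  charlie needs (3, 3) <= (3, 6) -> finishes; pool += (0, 1) = (3, 7)


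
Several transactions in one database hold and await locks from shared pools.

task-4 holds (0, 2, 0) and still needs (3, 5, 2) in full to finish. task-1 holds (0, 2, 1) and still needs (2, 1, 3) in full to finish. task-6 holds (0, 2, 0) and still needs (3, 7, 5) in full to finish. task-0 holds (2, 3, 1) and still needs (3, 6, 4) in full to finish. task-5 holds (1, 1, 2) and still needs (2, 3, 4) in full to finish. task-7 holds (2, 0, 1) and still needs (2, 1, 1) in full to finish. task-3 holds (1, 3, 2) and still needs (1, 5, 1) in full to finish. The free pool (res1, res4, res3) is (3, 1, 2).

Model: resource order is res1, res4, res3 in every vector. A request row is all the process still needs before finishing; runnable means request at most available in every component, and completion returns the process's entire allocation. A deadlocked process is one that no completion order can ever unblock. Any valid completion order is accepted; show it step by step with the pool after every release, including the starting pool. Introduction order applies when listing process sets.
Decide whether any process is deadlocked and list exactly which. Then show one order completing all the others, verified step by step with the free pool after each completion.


The deadlocked set is task-4, task-6, task-0 and task-3.
Key observation: no order helps: past task-7, task-1, task-5, the free pool tops out at (6, 4, 6), below what each blocked process needs in res4.
The rest can finish in the order task-7, task-1, task-5. Walking it through:
  pool = (3, 1, 2)
  task-7 needs (2, 1, 1) <= (3, 1, 2) -> finishes; pool += (2, 0, 1) = (5, 1, 3)
  task-1 needs (2, 1, 3) <= (5, 1, 3) -> finishes; pool += (0, 2, 1) = (5, 3, 4)
  task-5 needs (2, 3, 4) <= (5, 3, 4) -> finishes; pool += (1, 1, 2) = (6, 4, 6)
The blocked processes can never fit:
  blocked: task-4 wants (3, 5, 2), pool (6, 4, 6) — not enough res4
  blocked: task-6 wants (3, 7, 5), pool (6, 4, 6) — not enough res4
  blocked: task-0 wants (3, 6, 4), pool (6, 4, 6) — not enough res4
  blocked: task-3 wants (1, 5, 1), pool (6, 4, 6) — not enough res4


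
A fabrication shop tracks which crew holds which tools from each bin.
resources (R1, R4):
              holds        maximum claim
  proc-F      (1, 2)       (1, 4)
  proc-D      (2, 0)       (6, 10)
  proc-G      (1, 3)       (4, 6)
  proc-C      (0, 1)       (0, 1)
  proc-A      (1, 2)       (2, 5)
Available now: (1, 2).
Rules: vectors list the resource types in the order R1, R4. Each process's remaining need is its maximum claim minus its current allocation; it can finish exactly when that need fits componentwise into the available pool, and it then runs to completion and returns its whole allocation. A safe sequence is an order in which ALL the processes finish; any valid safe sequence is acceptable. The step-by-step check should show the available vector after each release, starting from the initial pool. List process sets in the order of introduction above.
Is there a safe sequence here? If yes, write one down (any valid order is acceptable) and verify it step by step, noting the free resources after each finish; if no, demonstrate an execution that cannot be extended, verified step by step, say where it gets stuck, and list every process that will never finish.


SAFE, for example via the order proc-C, proc-F, proc-A, proc-G, proc-D.
Key observation: at proc-G the run first touches a limit — (3, 3) against (3, 7), exact on a resource it actually requests.
Verifying each step:
  pool = (1, 2)
  proc-C: need (0, 0) fits (1, 2); releases (0, 1), pool now (1, 3)
  proc-F: need (0, 2) fits (1, 3); releases (1, 2), pool now (2, 5)
  proc-A: need (1, 3) fits (2, 5); releases (1, 2), pool now (3, 7)
  proc-G: need (3, 3) fits (3, 7); releases (1, 3), pool now (4, 10)
  proc-D: need (4, 10) fits (4, 10); releases (2, 0), pool now (6, 10)


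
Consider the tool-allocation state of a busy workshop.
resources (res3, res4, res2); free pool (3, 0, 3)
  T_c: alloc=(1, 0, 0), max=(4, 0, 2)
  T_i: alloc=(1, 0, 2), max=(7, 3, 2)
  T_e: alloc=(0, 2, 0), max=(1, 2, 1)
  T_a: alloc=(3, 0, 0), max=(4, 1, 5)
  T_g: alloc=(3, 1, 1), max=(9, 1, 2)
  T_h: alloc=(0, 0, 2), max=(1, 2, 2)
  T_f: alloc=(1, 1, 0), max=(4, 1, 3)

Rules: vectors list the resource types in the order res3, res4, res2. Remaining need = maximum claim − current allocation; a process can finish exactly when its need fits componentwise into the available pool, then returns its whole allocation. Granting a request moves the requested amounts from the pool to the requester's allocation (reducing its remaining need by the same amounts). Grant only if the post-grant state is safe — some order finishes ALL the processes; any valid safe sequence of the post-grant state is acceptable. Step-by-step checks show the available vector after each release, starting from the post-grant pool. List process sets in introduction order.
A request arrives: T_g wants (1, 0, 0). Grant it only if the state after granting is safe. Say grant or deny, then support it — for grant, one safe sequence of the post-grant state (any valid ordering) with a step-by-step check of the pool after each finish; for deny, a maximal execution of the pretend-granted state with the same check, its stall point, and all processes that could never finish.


GRANT — the state after the grant stays safe, e.g. via T_e, T_h, T_a, T_c, T_f, T_g, T_i.
Key observation: even at the reduced pool (2, 0, 3), T_e fits immediately, so safety survives the grant.
Check on the post-grant state, step by step:
  pool = (2, 0, 3)
  T_e needs (1, 0, 1) <= (2, 0, 3) -> finishes; pool += (0, 2, 0) = (2, 2, 3)
  T_h needs (1, 2, 0) <= (2, 2, 3) -> finishes; pool += (0, 0, 2) = (2, 2, 5)
  T_a needs (1, 1, 5) <= (2, 2, 5) -> finishes; pool += (3, 0, 0) = (5, 2, 5)
  T_c needs (3, 0, 2) <= (5, 2, 5) -> finishes; pool += (1, 0, 0) = (6, 2, 5)
  T_f needs (3, 0, 3) <= (6, 2, 5) -> finishes; pool += (1, 1, 0) = (7, 3, 5)
  T_g needs (5, 0, 1) <= (7, 3, 5) -> finishes; pool += (4, 1, 1) = (11, 4, 6)
  T_i needs (6, 3, 0) <= (11, 4, 6) -> finishes; pool += (1, 0, 2) = (12, 4, 8)


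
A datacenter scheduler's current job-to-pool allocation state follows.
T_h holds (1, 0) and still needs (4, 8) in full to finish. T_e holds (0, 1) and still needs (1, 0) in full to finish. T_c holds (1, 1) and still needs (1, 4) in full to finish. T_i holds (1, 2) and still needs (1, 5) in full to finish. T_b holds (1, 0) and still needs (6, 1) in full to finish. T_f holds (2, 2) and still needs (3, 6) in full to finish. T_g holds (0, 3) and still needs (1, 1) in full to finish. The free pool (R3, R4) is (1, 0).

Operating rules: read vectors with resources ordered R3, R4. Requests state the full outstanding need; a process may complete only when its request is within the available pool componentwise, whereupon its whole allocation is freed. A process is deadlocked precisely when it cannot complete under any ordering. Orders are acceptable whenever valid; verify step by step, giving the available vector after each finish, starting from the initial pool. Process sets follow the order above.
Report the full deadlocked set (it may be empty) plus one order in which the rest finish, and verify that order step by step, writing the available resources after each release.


Nothing here is deadlocked.
Key observation: starting with T_e, each completion frees enough for the next — no one is permanently blocked.
One completion order for the rest: T_e, T_g, T_c, T_i, T_f, T_h, T_b. Verifying each step:
  pool = (1, 0)
  T_e: need (1, 0) fits (1, 0); releases (0, 1), pool now (1, 1)
  T_g: need (1, 1) fits (1, 1); releases (0, 3), pool now (1, 4)
  T_c: need (1, 4) fits (1, 4); releases (1, 1), pool now (2, 5)
  T_i: need (1, 5) fits (2, 5); releases (1, 2), pool now (3, 7)
  T_f: need (3, 6) fits (3, 7); releases (2, 2), pool now (5, 9)
  T_h: need (4, 8) fits (5, 9); releases (1, 0), pool now (6, 9)
  T_b: need (6, 1) fits (6, 9); releases (1, 0), pool now (7, 9)


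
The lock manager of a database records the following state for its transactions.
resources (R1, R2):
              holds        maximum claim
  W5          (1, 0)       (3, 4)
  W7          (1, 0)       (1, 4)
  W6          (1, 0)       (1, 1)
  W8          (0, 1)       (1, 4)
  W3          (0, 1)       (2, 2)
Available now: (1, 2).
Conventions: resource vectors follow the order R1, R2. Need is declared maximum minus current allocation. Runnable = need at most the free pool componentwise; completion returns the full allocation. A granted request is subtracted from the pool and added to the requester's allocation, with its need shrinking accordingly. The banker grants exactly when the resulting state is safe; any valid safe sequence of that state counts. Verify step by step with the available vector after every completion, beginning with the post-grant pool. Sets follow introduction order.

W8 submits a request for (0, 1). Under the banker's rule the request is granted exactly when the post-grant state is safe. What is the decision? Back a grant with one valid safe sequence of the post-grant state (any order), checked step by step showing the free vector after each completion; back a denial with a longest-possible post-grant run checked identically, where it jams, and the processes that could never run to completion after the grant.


GRANT. The post-grant state is safe; one safe sequence: W6, W3, W8, W7, W5.
Key observation: the transfer keeps a workable pool ((1, 1)); W6 starts the safe sequence.
Check on the post-grant state, step by step:
  pool = (1, 1)
  W6: need (0, 1) fits (1, 1); releases (1, 0), pool now (2, 1)
  W3: need (2, 1) fits (2, 1); releases (0, 1), pool now (2, 2)
  W8: need (1, 2) fits (2, 2); releases (0, 2), pool now (2, 4)
  W7: need (0, 4) fits (2, 4); releases (1, 0), pool now (3, 4)
  W5: need (2, 4) fits (3, 4); releases (1, 0), pool now (4, 4)
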